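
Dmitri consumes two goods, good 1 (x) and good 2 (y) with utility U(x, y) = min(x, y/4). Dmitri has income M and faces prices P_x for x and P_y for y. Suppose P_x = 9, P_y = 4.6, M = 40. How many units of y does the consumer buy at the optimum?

y* = 5.8394

Here 9 + 4·4.6 = 27.4, giving y* = 5.8394.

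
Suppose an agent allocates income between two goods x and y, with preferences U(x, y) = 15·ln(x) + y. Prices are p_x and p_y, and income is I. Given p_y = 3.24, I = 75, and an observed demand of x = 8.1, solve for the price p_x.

p_x = 6

MU_x = 15/x, MU_y = 1. Tangency: 15/x = p_x/p_y.
So x*(p_x,p_y) = 15·p_y/p_x, independent of income; and y* = (I − 15·p_y)/p_y.
Set x* = 8.1 in the demand function and solve for p_x: p_x = 6.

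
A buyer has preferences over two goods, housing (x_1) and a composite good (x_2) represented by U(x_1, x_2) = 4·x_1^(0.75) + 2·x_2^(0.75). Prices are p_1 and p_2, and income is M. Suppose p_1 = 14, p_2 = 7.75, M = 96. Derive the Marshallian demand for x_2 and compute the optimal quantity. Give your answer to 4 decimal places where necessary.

x_2* = 3.3351

From the CES first-order condition, 2·(x_2/x_1)^(0.25) = p_1/p_2.
Hence x_2/x_1 = ((1/2)·p_1/p_2)^(1/(0.25)), i.e. raised to the 4 power.
Substitute x_2 = (x_2/x_1)·x_1 into the budget: x_1* = M/(p_1 + p_2·(x_2/x_1)).
Numerically x_2/x_1 = 0.665557, so x_1* = 96/(14 + 7.75·0.665557) = 5.0109 and x_2* = 0.665557·5.0109 = 3.3351.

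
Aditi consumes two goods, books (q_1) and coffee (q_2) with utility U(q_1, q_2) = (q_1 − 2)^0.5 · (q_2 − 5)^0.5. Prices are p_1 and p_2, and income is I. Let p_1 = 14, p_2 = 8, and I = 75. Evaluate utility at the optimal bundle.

Discretionary income = 75 − 2·14 − 5·8 = 7; q_1* = 2 + 0.5·7/14 = 2.25; q_2* = 5 + 0.5·7/8 = 5.4375.
Utility at the optimum: U(2.25, 5.4375) = 0.3307.

V = 0.3307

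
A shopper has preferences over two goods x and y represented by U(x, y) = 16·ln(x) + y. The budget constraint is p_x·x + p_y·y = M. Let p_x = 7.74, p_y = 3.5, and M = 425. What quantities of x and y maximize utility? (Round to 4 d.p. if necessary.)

x* = 7.2351, y* = 105.4286

Set MRS = p_x/p_y: (16/x)/1 = p_x/p_y.
So x*(p_x,p_y) = 16·p_y/p_x, independent of income; and y* = (M − 16·p_y)/p_y.
At the given prices: x* = 16·3.5/7.74 = 7.2351, and y* = 105.4286.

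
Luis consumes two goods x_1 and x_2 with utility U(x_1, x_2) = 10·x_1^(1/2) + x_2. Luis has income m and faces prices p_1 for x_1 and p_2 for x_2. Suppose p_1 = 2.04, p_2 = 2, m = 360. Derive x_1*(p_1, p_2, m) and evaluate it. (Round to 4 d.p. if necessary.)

x_1* = 24.0292

Utility is quasi-linear in x_2; the FOC for x_1 is 5/√x_1 = p_1/p_2.
Thus x_1* = (5·p_2/p_1)² — independent of m — with the rest of income spent on x_2.
Plugging in: x_1* = (5·2/2.04)² = 24.0292.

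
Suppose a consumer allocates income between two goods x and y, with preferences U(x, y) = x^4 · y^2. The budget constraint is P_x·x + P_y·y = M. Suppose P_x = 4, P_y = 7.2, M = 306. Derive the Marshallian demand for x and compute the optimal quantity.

Tangency: MRS = 2·y/x = P_x/P_y.
Rearranging, P_y·y = (1/2)·P_x·x. Substituting into the budget gives P_x·x·(1 + (1/2)) = M.
Demand: x*(P_x,P_y,M) = 2/3·M/P_x and y* = 1/3·M/P_y.
At P_x=4, P_y=7.2, M=306: x* = 2/3·306/4 = 51.

x* = 51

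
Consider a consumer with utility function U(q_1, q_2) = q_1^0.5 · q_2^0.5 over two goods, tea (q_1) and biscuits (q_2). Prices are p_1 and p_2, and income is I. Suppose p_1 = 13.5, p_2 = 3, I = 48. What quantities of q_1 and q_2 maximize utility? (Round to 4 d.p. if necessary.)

Demand: q_1*(p_1,p_2,I) = 0.5·I/p_1 and q_2* = 0.5·I/p_2.
At p_1=13.5, p_2=3, I=48: q_1* = 0.5·48/13.5 = 1.7778, q_2* = 8.

q_1* = 1.7778, q_2* = 8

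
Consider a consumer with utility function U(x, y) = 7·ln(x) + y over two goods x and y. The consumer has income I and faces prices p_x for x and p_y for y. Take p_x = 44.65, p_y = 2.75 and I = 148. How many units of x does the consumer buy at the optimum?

MU_x = 7/x, MU_y = 1. Tangency: 7/x = p_x/p_y.
So x*(p_x,p_y) = 7·p_y/p_x, independent of income; and y* = (I − 7·p_y)/p_y.
At the given prices: x* = 7·2.75/44.65 = 0.4311.

x* = 0.4311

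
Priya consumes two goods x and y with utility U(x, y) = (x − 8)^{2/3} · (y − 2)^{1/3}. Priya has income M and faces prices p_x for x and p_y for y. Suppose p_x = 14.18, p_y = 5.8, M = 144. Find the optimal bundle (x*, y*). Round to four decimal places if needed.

Let x' = x−8, y' = y−2. MRS = 2·y'/x' = p_x/p_y.
After buying the subsistence bundle (8, 2), a share 2/3 of the remaining income goes to x: x* = 8 + 2/3·(M − 8p_x − 2p_y)/p_x.
Discretionary income = 144 − 8·14.18 − 2·5.8 = 18.96; x* = 8 + 2/3·18.96/14.18 = 8.8914; y* = 2 + 1/3·18.96/5.8 = 3.0897.

x* = 8.8914, y* = 3.0897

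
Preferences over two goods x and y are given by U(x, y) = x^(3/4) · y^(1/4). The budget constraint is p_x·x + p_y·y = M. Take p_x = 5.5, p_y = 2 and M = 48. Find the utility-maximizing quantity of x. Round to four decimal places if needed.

x* = 6.5455

At p_x=5.5, p_y=2, M=48: x* = 0.75·48/5.5 = 6.5455.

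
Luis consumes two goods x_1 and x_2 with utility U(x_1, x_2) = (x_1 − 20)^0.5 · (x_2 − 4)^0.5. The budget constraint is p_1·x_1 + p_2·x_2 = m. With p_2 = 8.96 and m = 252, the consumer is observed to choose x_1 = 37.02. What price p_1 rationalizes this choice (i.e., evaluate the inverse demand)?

Let x_1' = x_1−20, x_2' = x_2−4. MRS = x_2'/x_1' = p_1/p_2.
Substituting into the budget: x_1* = 20 + 0.5·(m − 20·p_1 − 4·p_2)/p_1, and x_2* = 4 + 0.5·(…)/p_2.
Set x_1* = 37.02 in the demand function and solve for p_1: p_1 = 4.

p_1 = 4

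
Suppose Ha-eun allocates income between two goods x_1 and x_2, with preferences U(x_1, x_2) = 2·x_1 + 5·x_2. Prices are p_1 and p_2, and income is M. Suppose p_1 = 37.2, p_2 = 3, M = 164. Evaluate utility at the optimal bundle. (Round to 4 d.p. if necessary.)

V = 273.3333

x_2 gives more utility per dollar, so spend all income on x_2: x_2* = M/p_2, x_1* = 0.
Numerically: x_1* = 0, x_2* = 54.6667.
Utility at the optimum: U(0, 54.6667) = 273.3333.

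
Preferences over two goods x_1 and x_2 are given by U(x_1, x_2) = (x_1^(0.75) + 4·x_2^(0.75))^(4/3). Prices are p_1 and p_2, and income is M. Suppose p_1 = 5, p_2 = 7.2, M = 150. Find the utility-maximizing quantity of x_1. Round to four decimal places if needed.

x_1* = 0.3459

From the CES first-order condition, (1/4)·(x_2/x_1)^(0.25) = p_1/p_2.
Solve for the ratio: x_2/x_1 = [4·p_1/p_2]^(4).
Substitute x_2 = (x_2/x_1)·x_1 into the budget: x_1* = M/(p_1 + p_2·(x_2/x_1)).
Numerically x_2/x_1 = 59.537418, so x_1* = 150/(5 + 7.2·59.537418) = 0.3459.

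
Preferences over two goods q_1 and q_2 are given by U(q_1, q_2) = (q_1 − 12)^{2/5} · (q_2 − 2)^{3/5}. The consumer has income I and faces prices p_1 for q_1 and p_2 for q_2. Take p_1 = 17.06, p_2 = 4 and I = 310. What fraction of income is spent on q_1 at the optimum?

share on q_1 = 0.7859

Discretionary income = 310 − 12·17.06 − 2·4 = 97.28; q_1* = 12 + 0.4·97.28/17.06 = 14.2809; q_2* = 2 + 0.6·97.28/4 = 16.592.
Expenditure on q_1: 17.06·14.2809 = 243.632; share = 0.7859.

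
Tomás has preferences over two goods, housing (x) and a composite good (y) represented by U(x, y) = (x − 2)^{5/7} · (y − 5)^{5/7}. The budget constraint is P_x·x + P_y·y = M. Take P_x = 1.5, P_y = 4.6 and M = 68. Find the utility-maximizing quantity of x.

x* = 16

After buying the subsistence bundle (2, 5), a share 0.5 of the remaining income goes to x: x* = 2 + 0.5·(M − 2P_x − 5P_y)/P_x.
Discretionary income = 68 − 2·1.5 − 5·4.6 = 42; x* = 2 + 0.5·42/1.5 = 16.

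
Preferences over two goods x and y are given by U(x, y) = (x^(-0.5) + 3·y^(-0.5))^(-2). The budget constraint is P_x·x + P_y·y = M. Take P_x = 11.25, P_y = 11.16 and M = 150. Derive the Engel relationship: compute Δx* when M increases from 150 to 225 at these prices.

MU_x ∝ x^(-1.5), MU_y ∝ 3·y^(-1.5), so MRS = (1/3)·(y/x)^(1.5) = P_x/P_y.
Hence y/x = (3·P_x/P_y)^(1/(1.5)), i.e. raised to the 2/3 power.
With the ratio pinned down, the budget gives x* = M/(P_x + P_y·(y/x)) and y* = (y/x)·x*.
Numerically y/x = 2.091252, so x* = 150/(11.25 + 11.16·2.091252) = 4.3367.
At M' = 225: x* = 6.5051. Change: 6.5051 − 4.3367 = 2.1684.

Δx* = 2.1684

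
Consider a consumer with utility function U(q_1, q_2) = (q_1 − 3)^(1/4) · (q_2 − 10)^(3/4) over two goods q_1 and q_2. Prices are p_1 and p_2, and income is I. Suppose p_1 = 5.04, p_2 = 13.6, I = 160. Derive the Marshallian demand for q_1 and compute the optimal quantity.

Let q_1' = q_1−3, q_2' = q_2−10. MRS = (1/3)·q_2'/q_1' = p_1/p_2.
Substituting into the budget: q_1* = 3 + 0.25·(I − 3·p_1 − 10·p_2)/p_1, and q_2* = 10 + 0.75·(…)/p_2.
Discretionary income = 160 − 3·5.04 − 10·13.6 = 8.88; q_1* = 3 + 0.25·8.88/5.04 = 3.4405.

q_1* = 3.4405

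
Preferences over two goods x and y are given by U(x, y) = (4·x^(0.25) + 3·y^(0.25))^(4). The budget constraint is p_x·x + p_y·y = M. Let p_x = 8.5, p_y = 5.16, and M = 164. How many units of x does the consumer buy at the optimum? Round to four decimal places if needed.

Substitute y = (y/x)·x into the budget: x* = M/(p_x + p_y·(y/x)).
Numerically y/x = 1.325686, so x* = 164/(8.5 + 5.16·1.325686) = 10.6906.

x* = 10.6906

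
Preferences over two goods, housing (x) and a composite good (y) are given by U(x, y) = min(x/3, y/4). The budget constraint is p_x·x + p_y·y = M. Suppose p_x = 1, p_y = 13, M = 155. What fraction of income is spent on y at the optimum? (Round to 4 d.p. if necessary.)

share on y = 0.9455

Demand: x*(p_x,p_y,M) = 3·M/(3·p_x + 4·p_y), y* = 4·M/(3·p_x + 4·p_y).
Here 3·1 + 4·13 = 55, giving x* = 8.4545 and y* = 11.2727.
Expenditure on y: 13·11.2727 = 146.5455; share = 0.9455.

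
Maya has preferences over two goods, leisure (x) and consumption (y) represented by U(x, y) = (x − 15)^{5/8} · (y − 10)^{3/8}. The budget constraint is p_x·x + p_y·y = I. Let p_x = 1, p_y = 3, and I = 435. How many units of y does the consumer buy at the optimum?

MRS = (5/3)·(y−10)/(x−15). Tangency with p_x/p_y gives y−10 = (3/5)·(p_x/p_y)·(x−15).
Substituting into the budget: x* = 15 + 0.625·(I − 15·p_x − 10·p_y)/p_x, and y* = 10 + 0.375·(…)/p_y.
Discretionary income = 435 − 15·1 − 10·3 = 390; y* = 10 + 0.375·390/3 = 58.75.

y* = 58.75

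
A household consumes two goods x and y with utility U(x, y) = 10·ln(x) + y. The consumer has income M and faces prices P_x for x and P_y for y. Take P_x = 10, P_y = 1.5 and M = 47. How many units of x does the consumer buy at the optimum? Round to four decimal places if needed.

x* = 1.5

Set MRS = P_x/P_y: (10/x)/1 = P_x/P_y.
So x*(P_x,P_y) = 10·P_y/P_x, independent of income; and y* = (M − 10·P_y)/P_y.
At the given prices: x* = 10·1.5/10 = 1.5.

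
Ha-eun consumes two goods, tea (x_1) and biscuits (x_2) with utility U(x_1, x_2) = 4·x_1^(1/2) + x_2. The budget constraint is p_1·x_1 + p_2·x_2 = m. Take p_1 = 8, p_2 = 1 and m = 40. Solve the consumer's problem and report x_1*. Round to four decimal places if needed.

x_1* = 0.0625

MU_x_1 = 2/√x_1, MU_x_2 = 1. Tangency: 2/√x_1 = p_1/p_2.
Thus x_1* = (2·p_2/p_1)² — independent of m — with the rest of income spent on x_2.
Plugging in: x_1* = (2·1/8)² = 0.0625.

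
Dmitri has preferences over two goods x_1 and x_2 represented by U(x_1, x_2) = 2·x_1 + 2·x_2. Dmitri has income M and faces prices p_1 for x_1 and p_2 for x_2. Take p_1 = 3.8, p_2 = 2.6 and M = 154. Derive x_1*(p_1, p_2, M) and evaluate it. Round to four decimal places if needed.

Perfect substitutes: compare marginal utility per dollar. 2/p_1 vs 2/p_2 → 0.5263 vs 0.7692.
x_2 gives more utility per dollar, so spend all income on x_2: x_2* = M/p_2, x_1* = 0.
Numerically: x_1* = 0, x_2* = 59.2308.

x_1* = 0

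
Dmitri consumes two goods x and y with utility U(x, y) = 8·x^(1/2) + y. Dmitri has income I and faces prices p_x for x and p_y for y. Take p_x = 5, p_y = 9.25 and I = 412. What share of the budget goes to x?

Plugging in: x* = (4·9.25/5)² = 54.76, y* = 14.9405.
Expenditure on x: 5·54.76 = 273.8; share = 0.6646.

share on x = 0.6646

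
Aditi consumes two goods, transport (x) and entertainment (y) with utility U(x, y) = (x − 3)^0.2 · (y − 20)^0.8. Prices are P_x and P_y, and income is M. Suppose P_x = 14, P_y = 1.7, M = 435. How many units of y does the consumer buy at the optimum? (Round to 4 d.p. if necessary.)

y* = 188.9412

MRS = (1/4)·(y−20)/(x−3). Tangency with P_x/P_y gives y−20 = 4·(P_x/P_y)·(x−3).
After buying the subsistence bundle (3, 20), a share 0.2 of the remaining income goes to x: x* = 3 + 0.2·(M − 3P_x − 20P_y)/P_x.
Discretionary income = 435 − 3·14 − 20·1.7 = 359; y* = 20 + 0.8·359/1.7 = 188.9412.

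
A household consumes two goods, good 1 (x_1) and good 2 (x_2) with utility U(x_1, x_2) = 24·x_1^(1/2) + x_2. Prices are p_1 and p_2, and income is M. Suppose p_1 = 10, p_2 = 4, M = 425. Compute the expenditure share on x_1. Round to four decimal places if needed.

Set MRS = p_1/p_2: 12·x_1^(−1/2) = p_1/p_2.
Thus x_1* = (12·p_2/p_1)² — independent of M — with the rest of income spent on x_2.
Plugging in: x_1* = (12·4/10)² = 23.04, x_2* = 48.65.
Expenditure on x_1: 10·23.04 = 230.4; share = 0.5421.

share on x_1 = 0.5421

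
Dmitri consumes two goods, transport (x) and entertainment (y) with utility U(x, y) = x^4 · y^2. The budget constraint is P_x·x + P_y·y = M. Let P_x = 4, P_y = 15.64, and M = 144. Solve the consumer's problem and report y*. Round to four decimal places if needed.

y* = 3.0691

The MRS is 2·y/x. Set MRS = P_x/P_y.
Rearranging, P_y·y = (1/2)·P_x·x. Substituting into the budget gives P_x·x·(1 + (1/2)) = M.
Demand: x*(P_x,P_y,M) = 2/3·M/P_x and y* = 1/3·M/P_y.
At P_x=4, P_y=15.64, M=144: y* = 1/3·144/15.64 = 3.0691.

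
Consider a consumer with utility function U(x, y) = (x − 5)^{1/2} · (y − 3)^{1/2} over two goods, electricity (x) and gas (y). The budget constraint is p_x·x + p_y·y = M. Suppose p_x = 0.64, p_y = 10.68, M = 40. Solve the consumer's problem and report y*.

y* = 3.2228

MRS = (y−3)/(x−5). Tangency with p_x/p_y gives y−3 = (p_x/p_y)·(x−5).
After buying the subsistence bundle (5, 3), a share 0.5 of the remaining income goes to x: x* = 5 + 0.5·(M − 5p_x − 3p_y)/p_x.
Discretionary income = 40 − 5·0.64 − 3·10.68 = 4.76; y* = 3 + 0.5·4.76/10.68 = 3.2228.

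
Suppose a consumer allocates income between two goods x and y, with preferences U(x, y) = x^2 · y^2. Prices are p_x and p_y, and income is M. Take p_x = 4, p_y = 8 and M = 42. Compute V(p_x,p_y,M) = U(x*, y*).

V = 189.9229

The MRS is y/x. Set MRS = p_x/p_y.
So 2·p_y·y = 2·p_x·x; combined with the budget, a share 0.5 of income goes to x.
Demand: x*(p_x,p_y,M) = 0.5·M/p_x and y* = 0.5·M/p_y.
At p_x=4, p_y=8, M=42: x* = 0.5·42/4 = 5.25, y* = 2.625.
Utility at the optimum: U(5.25, 2.625) = 189.9229.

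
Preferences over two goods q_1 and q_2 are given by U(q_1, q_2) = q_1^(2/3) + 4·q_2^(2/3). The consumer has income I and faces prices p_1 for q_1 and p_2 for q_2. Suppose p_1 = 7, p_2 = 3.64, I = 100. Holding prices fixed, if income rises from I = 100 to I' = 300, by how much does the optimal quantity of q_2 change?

Δq_2* = 54.7139

From the CES first-order condition, (1/4)·(q_2/q_1)^(1/3) = p_1/p_2.
Hence q_2/q_1 = (4·p_1/p_2)^(1/(1/3)), i.e. raised to the 3 power.
With the ratio pinned down, the budget gives q_1* = I/(p_1 + p_2·(q_2/q_1)) and q_2* = (q_2/q_1)·q_1*.
Numerically q_2/q_1 = 455.166136, so q_1* = 100/(7 + 3.64·455.166136) = 0.0601 and q_2* = 455.166136·0.0601 = 27.3569.
At I' = 300: q_2* = 82.0708. Change: 82.0708 − 27.3569 = 54.7139.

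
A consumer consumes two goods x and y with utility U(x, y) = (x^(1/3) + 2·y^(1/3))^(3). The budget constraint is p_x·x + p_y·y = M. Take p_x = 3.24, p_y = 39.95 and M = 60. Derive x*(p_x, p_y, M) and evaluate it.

x* = 10.2568

From the CES first-order condition, (1/2)·(y/x)^(2/3) = p_x/p_y.
Hence y/x = (2·p_x/p_y)^(1/(2/3)), i.e. raised to the 1.5 power.
With the ratio pinned down, the budget gives x* = M/(p_x + p_y·(y/x)) and y* = (y/x)·x*.
Numerically y/x = 0.065326, so x* = 60/(3.24 + 39.95·0.065326) = 10.2568.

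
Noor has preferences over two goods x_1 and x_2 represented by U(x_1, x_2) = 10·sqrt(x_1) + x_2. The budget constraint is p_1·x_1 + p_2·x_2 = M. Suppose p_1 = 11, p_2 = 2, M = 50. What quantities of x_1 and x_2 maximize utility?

x_1* = 0.8264, x_2* = 20.4545

Utility is quasi-linear in x_2; the FOC for x_1 is 5/√x_1 = p_1/p_2.
Thus x_1* = (5·p_2/p_1)² — independent of M — with the rest of income spent on x_2.
Plugging in: x_1* = (5·2/11)² = 0.8264, x_2* = 20.4545.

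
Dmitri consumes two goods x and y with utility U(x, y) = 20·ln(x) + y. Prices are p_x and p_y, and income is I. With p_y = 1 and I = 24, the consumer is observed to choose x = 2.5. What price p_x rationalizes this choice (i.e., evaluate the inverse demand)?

p_x = 8

Set MRS = p_x/p_y: (20/x)/1 = p_x/p_y.
So x*(p_x,p_y) = 20·p_y/p_x, independent of income; and y* = (I − 20·p_y)/p_y.
Set x* = 2.5 in the demand function and solve for p_x: p_x = 8.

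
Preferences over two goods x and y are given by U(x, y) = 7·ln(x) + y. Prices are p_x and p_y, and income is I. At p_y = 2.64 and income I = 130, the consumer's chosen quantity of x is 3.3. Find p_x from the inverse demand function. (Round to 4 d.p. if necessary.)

Set MRS = p_x/p_y: (7/x)/1 = p_x/p_y.
So x*(p_x,p_y) = 7·p_y/p_x, independent of income; and y* = (I − 7·p_y)/p_y.
Set x* = 3.3 in the demand function and solve for p_x: p_x = 5.6.

p_x = 5.6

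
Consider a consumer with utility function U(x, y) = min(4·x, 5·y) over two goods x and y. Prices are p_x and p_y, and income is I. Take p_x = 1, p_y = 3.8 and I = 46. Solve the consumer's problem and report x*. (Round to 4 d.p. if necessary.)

With perfect complements, no substitution: consume in ratio x:y = 5:4.
Budget: p_x·x + p_y·(4/5)·x = I, so (5·p_x + 4·p_y)·x = 5·I.
Demand: x*(p_x,p_y,I) = 5·I/(5·p_x + 4·p_y), y* = 4·I/(5·p_x + 4·p_y).
Here 5·1 + 4·3.8 = 20.2, giving x* = 11.3861.

x* = 11.3861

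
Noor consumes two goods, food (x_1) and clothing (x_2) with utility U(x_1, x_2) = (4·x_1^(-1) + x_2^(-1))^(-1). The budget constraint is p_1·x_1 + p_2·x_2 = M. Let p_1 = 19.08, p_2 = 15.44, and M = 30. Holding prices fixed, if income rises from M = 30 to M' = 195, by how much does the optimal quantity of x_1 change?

MRS = MU_x_1/MU_x_2 = 4·(x_2/x_1)^(2). Set equal to p_1/p_2.
Hence x_2/x_1 = ((1/4)·p_1/p_2)^(1/(2)), i.e. raised to the 0.5 power.
Substitute x_2 = (x_2/x_1)·x_1 into the budget: x_1* = M/(p_1 + p_2·(x_2/x_1)).
Numerically x_2/x_1 = 0.555822, so x_1* = 30/(19.08 + 15.44·0.555822) = 1.0845.
At M' = 195: x_1* = 7.0494. Change: 7.0494 − 1.0845 = 5.9649.

Δx_1* = 5.9649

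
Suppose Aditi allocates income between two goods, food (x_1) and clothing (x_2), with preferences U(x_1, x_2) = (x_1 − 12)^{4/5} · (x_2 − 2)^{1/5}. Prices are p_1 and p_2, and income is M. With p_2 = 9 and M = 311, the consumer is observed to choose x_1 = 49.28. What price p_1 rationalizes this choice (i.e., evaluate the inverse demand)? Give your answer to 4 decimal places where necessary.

p_1 = 5

MRS = 4·(x_2−2)/(x_1−12). Tangency with p_1/p_2 gives x_2−2 = (1/4)·(p_1/p_2)·(x_1−12).
After buying the subsistence bundle (12, 2), a share 0.8 of the remaining income goes to x_1: x_1* = 12 + 0.8·(M − 12p_1 − 2p_2)/p_1.
Set x_1* = 49.28 in the demand function and solve for p_1: p_1 = 5.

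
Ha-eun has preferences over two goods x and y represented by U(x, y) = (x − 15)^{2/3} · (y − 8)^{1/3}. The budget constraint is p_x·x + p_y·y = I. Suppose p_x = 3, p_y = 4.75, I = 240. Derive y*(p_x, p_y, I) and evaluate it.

MRS = 2·(y−8)/(x−15). Tangency with p_x/p_y gives y−8 = (1/2)·(p_x/p_y)·(x−15).
Substituting into the budget: x* = 15 + 2/3·(I − 15·p_x − 8·p_y)/p_x, and y* = 8 + 1/3·(…)/p_y.
Discretionary income = 240 − 15·3 − 8·4.75 = 157; y* = 8 + 1/3·157/4.75 = 19.0175.

y* = 19.0175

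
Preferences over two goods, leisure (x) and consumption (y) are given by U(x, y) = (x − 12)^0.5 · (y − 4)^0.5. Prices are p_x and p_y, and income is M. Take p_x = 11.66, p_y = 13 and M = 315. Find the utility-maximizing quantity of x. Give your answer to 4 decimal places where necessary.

x* = 17.2779

This is Cobb-Douglas in (x−12, y−4): tangency gives 0.5·p_y·(y−4) = 0.5·p_x·(x−12).
After buying the subsistence bundle (12, 4), a share 0.5 of the remaining income goes to x: x* = 12 + 0.5·(M − 12p_x − 4p_y)/p_x.
Discretionary income = 315 − 12·11.66 − 4·13 = 123.08; x* = 12 + 0.5·123.08/11.66 = 17.2779.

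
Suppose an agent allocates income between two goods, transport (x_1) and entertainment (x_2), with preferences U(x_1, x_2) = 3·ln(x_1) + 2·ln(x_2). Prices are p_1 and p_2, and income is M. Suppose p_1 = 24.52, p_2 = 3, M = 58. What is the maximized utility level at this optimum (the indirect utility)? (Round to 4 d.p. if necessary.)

V = 5.1415

MU_x_1/MU_x_2 = (3·x_2)/(2·x_1); tangency sets this equal to p_1/p_2.
So 3·p_2·x_2 = 2·p_1·x_1; combined with the budget, a share 0.6 of income goes to x_1.
Demand: x_1*(p_1,p_2,M) = 0.6·M/p_1 and x_2* = 0.4·M/p_2.
At p_1=24.52, p_2=3, M=58: x_1* = 0.6·58/24.52 = 1.4192, x_2* = 7.7333.
Utility at the optimum: U(1.4192, 7.7333) = 5.1415.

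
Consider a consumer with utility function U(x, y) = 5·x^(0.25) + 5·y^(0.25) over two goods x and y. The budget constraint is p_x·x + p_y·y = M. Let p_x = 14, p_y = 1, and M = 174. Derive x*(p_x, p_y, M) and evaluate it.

x* = 3.6446

MRS = MU_x/MU_y = (y/x)^(0.75). Set equal to p_x/p_y.
Hence y/x = (p_x/p_y)^(1/(0.75)), i.e. raised to the 4/3 power.
Substitute y = (y/x)·x into the budget: x* = M/(p_x + p_y·(y/x)).
Numerically y/x = 33.741992, so x* = 174/(14 + 1·33.741992) = 3.6446.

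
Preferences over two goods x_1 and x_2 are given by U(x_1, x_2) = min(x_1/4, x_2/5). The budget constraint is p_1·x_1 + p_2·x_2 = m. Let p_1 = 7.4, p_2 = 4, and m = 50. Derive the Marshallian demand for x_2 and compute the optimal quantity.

x_2* = 5.0403

Demand: x_1*(p_1,p_2,m) = 4·m/(4·p_1 + 5·p_2), x_2* = 5·m/(4·p_1 + 5·p_2).
Here 4·7.4 + 5·4 = 49.6, giving x_2* = 5.0403.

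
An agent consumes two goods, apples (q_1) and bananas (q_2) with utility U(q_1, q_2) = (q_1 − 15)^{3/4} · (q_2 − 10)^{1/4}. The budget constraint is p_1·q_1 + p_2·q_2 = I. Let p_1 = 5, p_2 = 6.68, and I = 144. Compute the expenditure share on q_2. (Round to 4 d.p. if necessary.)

share on q_2 = 0.4677

Substituting into the budget: q_1* = 15 + 0.75·(I − 15·p_1 − 10·p_2)/p_1, and q_2* = 10 + 0.25·(…)/p_2.
Discretionary income = 144 − 15·5 − 10·6.68 = 2.2; q_1* = 15 + 0.75·2.2/5 = 15.33; q_2* = 10 + 0.25·2.2/6.68 = 10.0823.
Expenditure on q_2: 6.68·10.0823 = 67.35; share = 0.4677.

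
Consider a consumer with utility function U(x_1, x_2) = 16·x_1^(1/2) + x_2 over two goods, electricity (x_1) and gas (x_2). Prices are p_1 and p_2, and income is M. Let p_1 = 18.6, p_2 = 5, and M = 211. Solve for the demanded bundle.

x_1* = 4.6248, x_2* = 24.9957

Utility is quasi-linear in x_2; the FOC for x_1 is 8/√x_1 = p_1/p_2.
Thus x_1* = (8·p_2/p_1)² — independent of M — with the rest of income spent on x_2.
Plugging in: x_1* = (8·5/18.6)² = 4.6248, x_2* = 24.9957.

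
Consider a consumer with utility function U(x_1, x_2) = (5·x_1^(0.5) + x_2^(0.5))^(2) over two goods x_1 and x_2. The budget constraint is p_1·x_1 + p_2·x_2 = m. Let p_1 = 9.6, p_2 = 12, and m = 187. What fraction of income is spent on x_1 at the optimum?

share on x_1 = 0.969

MRS = MU_x_1/MU_x_2 = 5·(x_2/x_1)^(0.5). Set equal to p_1/p_2.
Hence x_2/x_1 = ((1/5)·p_1/p_2)^(1/(0.5)), i.e. raised to the 2 power.
With the ratio pinned down, the budget gives x_1* = m/(p_1 + p_2·(x_2/x_1)) and x_2* = (x_2/x_1)·x_1*.
Numerically x_2/x_1 = 0.0256, so x_1* = 187/(9.6 + 12·0.0256) = 18.8752 and x_2* = 0.0256·18.8752 = 0.4832.
Expenditure on x_1: 9.6·18.8752 = 181.2016; share = 0.969.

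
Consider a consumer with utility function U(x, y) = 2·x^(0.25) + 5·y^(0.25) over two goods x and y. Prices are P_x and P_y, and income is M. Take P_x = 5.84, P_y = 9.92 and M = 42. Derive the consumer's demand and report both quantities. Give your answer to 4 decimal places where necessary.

MU_x ∝ 2·x^(-0.75), MU_y ∝ 5·y^(-0.75), so MRS = (2/5)·(y/x)^(0.75) = P_x/P_y.
Hence y/x = ((5/2)·P_x/P_y)^(1/(0.75)), i.e. raised to the 4/3 power.
With the ratio pinned down, the budget gives x* = M/(P_x + P_y·(y/x)) and y* = (y/x)·x*.
Numerically y/x = 1.674126, so x* = 42/(5.84 + 9.92·1.674126) = 1.871 and y* = 1.674126·1.871 = 3.1324.

x* = 1.871, y* = 3.1324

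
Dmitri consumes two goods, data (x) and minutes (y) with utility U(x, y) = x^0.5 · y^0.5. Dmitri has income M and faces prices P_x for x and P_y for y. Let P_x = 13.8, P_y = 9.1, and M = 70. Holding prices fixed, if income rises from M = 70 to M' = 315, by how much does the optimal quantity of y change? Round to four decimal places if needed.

The MRS is y/x. Set MRS = P_x/P_y.
So 0.5·P_y·y = 0.5·P_x·x; combined with the budget, a share 0.5 of income goes to x.
Demand: x*(P_x,P_y,M) = 0.5·M/P_x and y* = 0.5·M/P_y.
At P_x=13.8, P_y=9.1, M=70: y* = 0.5·70/9.1 = 3.8462.
At M' = 315: y* = 17.3077. Change: 17.3077 − 3.8462 = 13.4615.

Δy* = 13.4615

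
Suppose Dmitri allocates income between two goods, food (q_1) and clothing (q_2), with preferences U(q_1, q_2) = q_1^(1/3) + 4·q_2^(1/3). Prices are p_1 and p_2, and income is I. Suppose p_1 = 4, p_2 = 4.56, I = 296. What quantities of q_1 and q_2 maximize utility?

With the ratio pinned down, the budget gives q_1* = I/(p_1 + p_2·(q_2/q_1)) and q_2* = (q_2/q_1)·q_1*.
Numerically q_2/q_1 = 6.572532, so q_1* = 296/(4 + 4.56·6.572532) = 8.7134 and q_2* = 6.572532·8.7134 = 57.269.

q_1* = 8.7134, q_2* = 57.269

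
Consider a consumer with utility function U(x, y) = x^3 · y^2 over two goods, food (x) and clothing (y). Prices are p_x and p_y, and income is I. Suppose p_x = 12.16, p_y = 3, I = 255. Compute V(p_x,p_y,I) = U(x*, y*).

MU_x/MU_y = (3·y)/(2·x); tangency sets this equal to p_x/p_y.
Rearranging, p_y·y = (2/3)·p_x·x. Substituting into the budget gives p_x·x·(1 + (2/3)) = I.
Demand: x*(p_x,p_y,I) = 0.6·I/p_x and y* = 0.4·I/p_y.
At p_x=12.16, p_y=3, I=255: x* = 0.6·255/12.16 = 12.5822, y* = 34.
Utility at the optimum: U(12.5822, 34) = 2302668.4034.

V = 2302668.4034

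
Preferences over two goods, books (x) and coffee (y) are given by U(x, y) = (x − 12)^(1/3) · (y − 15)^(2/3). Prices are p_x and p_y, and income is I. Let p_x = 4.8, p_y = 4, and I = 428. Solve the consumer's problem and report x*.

x* = 33.5556

After buying the subsistence bundle (12, 15), a share 1/3 of the remaining income goes to x: x* = 12 + 1/3·(I − 12p_x − 15p_y)/p_x.
Discretionary income = 428 − 12·4.8 − 15·4 = 310.4; x* = 12 + 1/3·310.4/4.8 = 33.5556.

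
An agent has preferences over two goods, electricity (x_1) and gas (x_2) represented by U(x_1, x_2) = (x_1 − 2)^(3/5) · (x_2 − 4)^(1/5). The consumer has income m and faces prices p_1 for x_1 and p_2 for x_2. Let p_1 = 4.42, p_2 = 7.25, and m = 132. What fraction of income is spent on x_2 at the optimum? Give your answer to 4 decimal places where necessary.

share on x_2 = 0.398

MRS = 3·(x_2−4)/(x_1−2). Tangency with p_1/p_2 gives x_2−4 = (1/3)·(p_1/p_2)·(x_1−2).
After buying the subsistence bundle (2, 4), a share 0.75 of the remaining income goes to x_1: x_1* = 2 + 0.75·(m − 2p_1 − 4p_2)/p_1.
Discretionary income = 132 − 2·4.42 − 4·7.25 = 94.16; x_1* = 2 + 0.75·94.16/4.42 = 17.9774; x_2* = 4 + 0.25·94.16/7.25 = 7.2469.
Expenditure on x_2: 7.25·7.2469 = 52.54; share = 0.398.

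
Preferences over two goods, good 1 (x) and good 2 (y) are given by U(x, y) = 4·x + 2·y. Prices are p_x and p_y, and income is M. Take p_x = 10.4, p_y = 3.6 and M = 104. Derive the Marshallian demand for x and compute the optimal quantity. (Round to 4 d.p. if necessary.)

x* = 0

y gives more utility per dollar, so spend all income on y: y* = M/p_y, x* = 0.
Numerically: x* = 0, y* = 28.8889.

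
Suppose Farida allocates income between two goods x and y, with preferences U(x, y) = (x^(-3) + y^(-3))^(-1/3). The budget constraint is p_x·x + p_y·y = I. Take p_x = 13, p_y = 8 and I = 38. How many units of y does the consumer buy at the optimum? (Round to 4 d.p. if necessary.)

MU_x ∝ x^(-4), MU_y ∝ y^(-4), so MRS = (y/x)^(4) = p_x/p_y.
Solve for the ratio: y/x = [p_x/p_y]^(0.25).
Substitute y = (y/x)·x into the budget: x* = I/(p_x + p_y·(y/x)).
Numerically y/x = 1.12905, so x* = 38/(13 + 8·1.12905) = 1.7247 and y* = 1.12905·1.7247 = 1.9473.

y* = 1.9473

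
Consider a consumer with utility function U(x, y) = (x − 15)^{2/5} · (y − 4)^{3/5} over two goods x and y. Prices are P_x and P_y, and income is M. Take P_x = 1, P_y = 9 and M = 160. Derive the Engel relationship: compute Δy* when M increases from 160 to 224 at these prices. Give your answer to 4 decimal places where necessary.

Let x' = x−15, y' = y−4. MRS = (2/3)·y'/x' = P_x/P_y.
Substituting into the budget: x* = 15 + 0.4·(M − 15·P_x − 4·P_y)/P_x, and y* = 4 + 0.6·(…)/P_y.
Discretionary income = 160 − 15·1 − 4·9 = 109; y* = 4 + 0.6·109/9 = 11.2667.
At M' = 224: y* = 15.5333. Change: 15.5333 − 11.2667 = 4.2667.

Δy* = 4.2667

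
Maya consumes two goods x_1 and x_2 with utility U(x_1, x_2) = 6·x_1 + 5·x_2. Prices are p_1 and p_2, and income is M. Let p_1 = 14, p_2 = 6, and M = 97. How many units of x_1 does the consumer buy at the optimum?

x_2 gives more utility per dollar, so spend all income on x_2: x_2* = M/p_2, x_1* = 0.
Numerically: x_1* = 0, x_2* = 16.1667.

x_1* = 0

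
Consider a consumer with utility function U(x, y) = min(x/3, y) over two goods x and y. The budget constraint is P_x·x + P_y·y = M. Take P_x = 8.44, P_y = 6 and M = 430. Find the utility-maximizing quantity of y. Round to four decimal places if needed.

Leontief preferences: the optimum is at the kink where x/3 = y/1, i.e. y = (1/3)·x.
Budget: P_x·x + P_y·(1/3)·x = M, so (3·P_x + P_y)·x = 3·M.
Demand: x*(P_x,P_y,M) = 3·M/(3·P_x + P_y), y* = M/(3·P_x + P_y).
Here 3·8.44 + 6 = 31.32, giving y* = 13.7292.

y* = 13.7292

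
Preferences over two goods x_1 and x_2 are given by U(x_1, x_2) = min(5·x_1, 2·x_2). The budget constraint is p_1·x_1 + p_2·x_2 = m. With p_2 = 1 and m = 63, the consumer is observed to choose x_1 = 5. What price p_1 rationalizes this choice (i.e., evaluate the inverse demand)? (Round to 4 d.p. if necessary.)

With perfect complements, no substitution: consume in ratio x_1:x_2 = 2:5.
Budget: p_1·x_1 + p_2·(5/2)·x_1 = m, so (2·p_1 + 5·p_2)·x_1 = 2·m.
Demand: x_1*(p_1,p_2,m) = 2·m/(2·p_1 + 5·p_2), x_2* = 5·m/(2·p_1 + 5·p_2).
Set x_1* = 5 in the demand function and solve for p_1: p_1 = 10.1.

p_1 = 10.1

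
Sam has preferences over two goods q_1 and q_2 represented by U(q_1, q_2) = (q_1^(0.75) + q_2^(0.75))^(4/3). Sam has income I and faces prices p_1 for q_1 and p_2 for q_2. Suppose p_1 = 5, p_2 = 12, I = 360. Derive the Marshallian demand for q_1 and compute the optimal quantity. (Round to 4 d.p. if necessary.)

From the CES first-order condition, (q_2/q_1)^(0.25) = p_1/p_2.
Hence q_2/q_1 = (p_1/p_2)^(1/(0.25)), i.e. raised to the 4 power.
With the ratio pinned down, the budget gives q_1* = I/(p_1 + p_2·(q_2/q_1)) and q_2* = (q_2/q_1)·q_1*.
Numerically q_2/q_1 = 0.030141, so q_1* = 360/(5 + 12·0.030141) = 67.143.

q_1* = 67.143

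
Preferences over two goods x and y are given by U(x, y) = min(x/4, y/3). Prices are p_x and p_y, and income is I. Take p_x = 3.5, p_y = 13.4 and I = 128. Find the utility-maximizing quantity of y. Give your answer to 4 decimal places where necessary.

y* = 7.0849

Leontief preferences: the optimum is at the kink where x/4 = y/3, i.e. y = (3/4)·x.
Budget: p_x·x + p_y·(3/4)·x = I, so (4·p_x + 3·p_y)·x = 4·I.
Demand: x*(p_x,p_y,I) = 4·I/(4·p_x + 3·p_y), y* = 3·I/(4·p_x + 3·p_y).
Here 4·3.5 + 3·13.4 = 54.2, giving y* = 7.0849.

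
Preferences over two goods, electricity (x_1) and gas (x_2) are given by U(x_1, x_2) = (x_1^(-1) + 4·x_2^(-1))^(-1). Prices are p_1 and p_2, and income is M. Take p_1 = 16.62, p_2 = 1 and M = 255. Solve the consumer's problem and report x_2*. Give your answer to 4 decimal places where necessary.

x_2* = 83.9263

From the CES first-order condition, (1/4)·(x_2/x_1)^(2) = p_1/p_2.
Solve for the ratio: x_2/x_1 = [4·p_1/p_2]^(0.5).
With the ratio pinned down, the budget gives x_1* = M/(p_1 + p_2·(x_2/x_1)) and x_2* = (x_2/x_1)·x_1*.
Numerically x_2/x_1 = 8.153527, so x_1* = 255/(16.62 + 1·8.153527) = 10.2932 and x_2* = 8.153527·10.2932 = 83.9263.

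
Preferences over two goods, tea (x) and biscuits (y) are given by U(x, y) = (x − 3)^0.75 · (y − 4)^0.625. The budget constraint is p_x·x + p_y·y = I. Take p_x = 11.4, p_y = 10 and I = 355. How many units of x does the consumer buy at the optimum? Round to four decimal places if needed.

This is Cobb-Douglas in (x−3, y−4): tangency gives 0.75·p_y·(y−4) = 0.625·p_x·(x−3).
After buying the subsistence bundle (3, 4), a share 6/11 of the remaining income goes to x: x* = 3 + 6/11·(I − 3p_x − 4p_y)/p_x.
Discretionary income = 355 − 3·11.4 − 4·10 = 280.8; x* = 3 + 6/11·280.8/11.4 = 16.4354.

x* = 16.4354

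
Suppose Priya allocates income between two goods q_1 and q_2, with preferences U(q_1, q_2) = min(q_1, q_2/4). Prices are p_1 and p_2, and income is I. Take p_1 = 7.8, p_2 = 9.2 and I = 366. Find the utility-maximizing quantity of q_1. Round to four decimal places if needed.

With perfect complements, no substitution: consume in ratio q_1:q_2 = 1:4.
Budget: p_1·q_1 + p_2·4·q_1 = I, so (p_1 + 4·p_2)·q_1 = I.
Demand: q_1*(p_1,p_2,I) = I/(p_1 + 4·p_2), q_2* = 4·I/(p_1 + 4·p_2).
Here 7.8 + 4·9.2 = 44.6, giving q_1* = 8.2063.

q_1* = 8.2063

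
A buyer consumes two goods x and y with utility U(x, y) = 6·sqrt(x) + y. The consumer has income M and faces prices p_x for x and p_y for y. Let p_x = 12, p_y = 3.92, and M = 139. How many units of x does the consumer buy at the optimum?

Utility is quasi-linear in y; the FOC for x is 3/√x = p_x/p_y.
Thus x* = (3·p_y/p_x)² — independent of M — with the rest of income spent on y.
Plugging in: x* = (3·3.92/12)² = 0.9604.

x* = 0.9604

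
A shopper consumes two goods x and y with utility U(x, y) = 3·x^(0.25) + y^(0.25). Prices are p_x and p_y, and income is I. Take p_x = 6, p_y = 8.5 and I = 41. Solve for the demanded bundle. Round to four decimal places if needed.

x* = 5.6671, y* = 0.8232

From the CES first-order condition, 3·(y/x)^(0.75) = p_x/p_y.
Hence y/x = ((1/3)·p_x/p_y)^(1/(0.75)), i.e. raised to the 4/3 power.
With the ratio pinned down, the budget gives x* = I/(p_x + p_y·(y/x)) and y* = (y/x)·x*.
Numerically y/x = 0.145261, so x* = 41/(6 + 8.5·0.145261) = 5.6671 and y* = 0.145261·5.6671 = 0.8232.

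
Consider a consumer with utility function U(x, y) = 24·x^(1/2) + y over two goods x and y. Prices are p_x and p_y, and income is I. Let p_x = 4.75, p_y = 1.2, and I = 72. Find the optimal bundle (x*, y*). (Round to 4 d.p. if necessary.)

x* = 9.1905, y* = 23.6211

Set MRS = p_x/p_y: 12·x^(−1/2) = p_x/p_y.
Solve: √x = 12·p_y/p_x, so x*(p_x,p_y) = (12·p_y/p_x)², and y* = (I − p_x·x*)/p_y.
Plugging in: x* = (12·1.2/4.75)² = 9.1905, y* = 23.6211.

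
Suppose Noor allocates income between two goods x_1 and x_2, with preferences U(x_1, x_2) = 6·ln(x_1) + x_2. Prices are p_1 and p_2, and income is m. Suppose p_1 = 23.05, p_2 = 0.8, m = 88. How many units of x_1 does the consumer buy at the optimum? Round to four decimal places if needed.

x_1* = 0.2082

Set MRS = p_1/p_2: (6/x_1)/1 = p_1/p_2.
So x_1*(p_1,p_2) = 6·p_2/p_1, independent of income; and x_2* = (m − 6·p_2)/p_2.
At the given prices: x_1* = 6·0.8/23.05 = 0.2082.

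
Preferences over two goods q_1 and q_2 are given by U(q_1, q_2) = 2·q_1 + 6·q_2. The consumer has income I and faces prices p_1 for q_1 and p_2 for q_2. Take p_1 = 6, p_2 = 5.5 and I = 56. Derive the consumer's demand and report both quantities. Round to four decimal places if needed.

q_1* = 0, q_2* = 10.1818

q_2 gives more utility per dollar, so spend all income on q_2: q_2* = I/p_2, q_1* = 0.
Numerically: q_1* = 0, q_2* = 10.1818.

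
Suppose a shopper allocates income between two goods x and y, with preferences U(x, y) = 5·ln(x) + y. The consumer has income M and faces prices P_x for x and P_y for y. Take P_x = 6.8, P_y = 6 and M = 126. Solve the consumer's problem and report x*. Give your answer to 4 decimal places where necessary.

MU_x = 5/x, MU_y = 1. Tangency: 5/x = P_x/P_y.
So x*(P_x,P_y) = 5·P_y/P_x, independent of income; and y* = (M − 5·P_y)/P_y.
At the given prices: x* = 5·6/6.8 = 4.4118.

x* = 4.4118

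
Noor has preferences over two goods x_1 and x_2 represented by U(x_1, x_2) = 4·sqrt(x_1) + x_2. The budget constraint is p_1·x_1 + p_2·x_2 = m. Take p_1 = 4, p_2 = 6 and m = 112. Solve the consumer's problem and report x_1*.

Thus x_1* = (2·p_2/p_1)² — independent of m — with the rest of income spent on x_2.
Plugging in: x_1* = (2·6/4)² = 9.

x_1* = 9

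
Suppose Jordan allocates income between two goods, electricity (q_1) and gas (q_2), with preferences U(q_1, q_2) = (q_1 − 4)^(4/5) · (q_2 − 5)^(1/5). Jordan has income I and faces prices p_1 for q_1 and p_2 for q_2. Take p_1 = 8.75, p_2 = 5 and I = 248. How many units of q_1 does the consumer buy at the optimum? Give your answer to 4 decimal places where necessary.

Let q_1' = q_1−4, q_2' = q_2−5. MRS = 4·q_2'/q_1' = p_1/p_2.
After buying the subsistence bundle (4, 5), a share 0.8 of the remaining income goes to q_1: q_1* = 4 + 0.8·(I − 4p_1 − 5p_2)/p_1.
Discretionary income = 248 − 4·8.75 − 5·5 = 188; q_1* = 4 + 0.8·188/8.75 = 21.1886.

q_1* = 21.1886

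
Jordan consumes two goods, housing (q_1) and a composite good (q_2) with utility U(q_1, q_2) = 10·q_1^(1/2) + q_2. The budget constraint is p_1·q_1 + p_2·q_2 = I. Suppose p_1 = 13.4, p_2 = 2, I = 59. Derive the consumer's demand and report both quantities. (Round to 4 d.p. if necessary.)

Plugging in: q_1* = (5·2/13.4)² = 0.5569, q_2* = 25.7687.

q_1* = 0.5569, q_2* = 25.7687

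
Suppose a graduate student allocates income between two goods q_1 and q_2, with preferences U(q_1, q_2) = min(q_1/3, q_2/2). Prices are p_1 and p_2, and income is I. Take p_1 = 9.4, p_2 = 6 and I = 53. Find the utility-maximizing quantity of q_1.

q_1* = 3.9552

Leontief preferences: the optimum is at the kink where q_1/3 = q_2/2, i.e. q_2 = (2/3)·q_1.
Budget: p_1·q_1 + p_2·(2/3)·q_1 = I, so (3·p_1 + 2·p_2)·q_1 = 3·I.
Demand: q_1*(p_1,p_2,I) = 3·I/(3·p_1 + 2·p_2), q_2* = 2·I/(3·p_1 + 2·p_2).
Here 3·9.4 + 2·6 = 40.2, giving q_1* = 3.9552.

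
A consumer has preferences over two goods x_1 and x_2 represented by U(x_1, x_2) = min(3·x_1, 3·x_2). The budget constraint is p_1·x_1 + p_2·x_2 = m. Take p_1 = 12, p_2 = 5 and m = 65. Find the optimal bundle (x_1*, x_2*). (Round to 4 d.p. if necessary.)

With perfect complements, no substitution: consume in ratio x_1:x_2 = 3:3.
Budget: p_1·x_1 + p_2·x_1 = m, so (3·p_1 + 3·p_2)·x_1 = 3·m.
Demand: x_1*(p_1,p_2,m) = 3·m/(3·p_1 + 3·p_2), x_2* = 3·m/(3·p_1 + 3·p_2).
Here 3·12 + 3·5 = 51, giving x_1* = 3.8235 and x_2* = 3.8235.

x_1* = 3.8235, x_2* = 3.8235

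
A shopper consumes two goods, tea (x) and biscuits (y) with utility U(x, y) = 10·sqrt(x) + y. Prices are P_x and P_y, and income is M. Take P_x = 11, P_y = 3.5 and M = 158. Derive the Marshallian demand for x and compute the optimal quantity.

Set MRS = P_x/P_y: 5·x^(−1/2) = P_x/P_y.
Solve: √x = 5·P_y/P_x, so x*(P_x,P_y) = (5·P_y/P_x)², and y* = (M − P_x·x*)/P_y.
Plugging in: x* = (5·3.5/11)² = 2.531.

x* = 2.531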